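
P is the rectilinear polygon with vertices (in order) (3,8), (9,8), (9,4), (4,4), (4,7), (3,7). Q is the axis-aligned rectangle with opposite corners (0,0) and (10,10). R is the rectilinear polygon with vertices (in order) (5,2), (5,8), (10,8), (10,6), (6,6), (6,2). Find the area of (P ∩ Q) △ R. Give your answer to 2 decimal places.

|P ∩ Q| = 21.
|(P ∩ Q) ∩ R| = 10.
|(P ∩ Q) △ R| = 21 + 14 − 20 = 15.00.

15.00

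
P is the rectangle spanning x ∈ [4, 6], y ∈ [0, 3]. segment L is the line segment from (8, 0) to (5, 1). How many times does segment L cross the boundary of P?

1

The segment meets the boundary at (6,0.667).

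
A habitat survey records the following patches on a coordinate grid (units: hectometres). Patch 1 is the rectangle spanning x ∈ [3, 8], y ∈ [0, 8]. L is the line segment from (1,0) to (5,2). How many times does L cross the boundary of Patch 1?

The segment meets the boundary at (3,1).

1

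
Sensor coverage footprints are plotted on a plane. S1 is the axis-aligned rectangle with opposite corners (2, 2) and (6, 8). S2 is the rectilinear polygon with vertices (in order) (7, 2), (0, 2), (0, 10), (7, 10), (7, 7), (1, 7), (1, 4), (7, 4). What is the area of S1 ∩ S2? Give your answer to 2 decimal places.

12.00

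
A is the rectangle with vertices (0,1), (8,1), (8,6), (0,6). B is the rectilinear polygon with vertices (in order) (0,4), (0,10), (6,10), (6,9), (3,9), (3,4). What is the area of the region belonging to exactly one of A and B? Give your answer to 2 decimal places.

49.00

|A| = 40, |B| = 21, |A∩B| = 6.
|A △ B| = |A| + |B| − 2·|A∩B| = 40 + 21 − 12 = 49.00.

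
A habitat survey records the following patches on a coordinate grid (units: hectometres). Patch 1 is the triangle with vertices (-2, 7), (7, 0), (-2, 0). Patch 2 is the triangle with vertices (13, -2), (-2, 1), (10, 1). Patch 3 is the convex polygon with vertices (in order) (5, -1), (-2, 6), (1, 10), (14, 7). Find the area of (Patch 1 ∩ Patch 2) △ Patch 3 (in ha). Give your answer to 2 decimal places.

|Patch 1 ∩ Patch 2| = 5.8571.
|(Patch 1 ∩ Patch 2) ∩ Patch 3| = 2.6983.
|(Patch 1 ∩ Patch 2) △ Patch 3| = 5.8571 + 90 − 5.3967 = 90.46.

90.46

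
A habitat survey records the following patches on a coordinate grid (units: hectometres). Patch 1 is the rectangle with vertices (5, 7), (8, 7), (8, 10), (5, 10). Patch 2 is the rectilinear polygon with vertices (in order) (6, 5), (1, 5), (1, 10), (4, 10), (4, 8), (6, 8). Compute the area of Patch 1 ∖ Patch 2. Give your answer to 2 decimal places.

|Patch 1| = 9, |Patch 1∩Patch 2| = 1.
|Patch 1 ∖ Patch 2| = |Patch 1| − |Patch 1∩Patch 2| = 9 − 1 = 8.00.

8.00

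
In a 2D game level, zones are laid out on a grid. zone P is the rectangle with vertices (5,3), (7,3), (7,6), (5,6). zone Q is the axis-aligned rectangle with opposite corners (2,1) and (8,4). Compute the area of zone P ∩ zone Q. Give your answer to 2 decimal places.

2.00

|zone P∩zone Q|: x∈[5,7], y∈[3,4] → 2·1 = 2.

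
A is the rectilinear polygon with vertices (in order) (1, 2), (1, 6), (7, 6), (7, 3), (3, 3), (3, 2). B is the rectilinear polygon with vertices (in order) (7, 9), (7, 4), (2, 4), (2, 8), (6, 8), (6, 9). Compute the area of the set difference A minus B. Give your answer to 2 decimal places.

|A| = 20, |A∩B| = 10.
|A ∖ B| = |A| − |A∩B| = 20 − 10 = 10.00.

10.00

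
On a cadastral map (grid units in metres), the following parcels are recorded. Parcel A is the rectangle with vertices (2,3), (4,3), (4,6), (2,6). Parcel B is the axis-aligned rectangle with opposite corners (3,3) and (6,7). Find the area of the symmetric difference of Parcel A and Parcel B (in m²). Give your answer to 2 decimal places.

|Parcel A∩Parcel B|: x∈[3,4], y∈[3,6] → 1·3 = 3.
|Parcel A △ Parcel B| = |Parcel A| + |Parcel B| − 2·|Parcel A∩Parcel B| = 6 + 12 − 6 = 12.00.

12.00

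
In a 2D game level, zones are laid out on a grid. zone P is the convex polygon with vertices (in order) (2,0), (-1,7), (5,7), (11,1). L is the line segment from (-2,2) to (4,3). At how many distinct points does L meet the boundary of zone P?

1

The segment meets the boundary at (0.933,2.489).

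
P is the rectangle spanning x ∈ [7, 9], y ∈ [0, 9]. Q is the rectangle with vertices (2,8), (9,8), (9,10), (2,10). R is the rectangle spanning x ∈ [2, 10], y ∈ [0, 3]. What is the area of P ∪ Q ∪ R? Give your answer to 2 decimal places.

48.00

By inclusion–exclusion:
Individual areas: |P| = 18, |Q| = 14, |R| = 24.
|P∩Q|: x∈[7,9], y∈[8,9] → 2·1 = 2.
|P∩R|: x∈[7,9], y∈[0,3] → 2·3 = 6.
|Q∩R| = 0 (no overlap).
|P∩Q∩R| = 0.
|P ∪ Q ∪ R| = 56 − 8 + 0 = 48.00.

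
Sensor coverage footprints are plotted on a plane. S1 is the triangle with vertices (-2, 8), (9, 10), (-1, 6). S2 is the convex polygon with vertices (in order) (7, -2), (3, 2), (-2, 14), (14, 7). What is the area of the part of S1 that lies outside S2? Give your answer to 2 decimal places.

4.57

|S1| = 12, |S1∩S2| = 7.433.
|S1 ∖ S2| = |S1| − |S1∩S2| = 12 − 7.433 = 4.57.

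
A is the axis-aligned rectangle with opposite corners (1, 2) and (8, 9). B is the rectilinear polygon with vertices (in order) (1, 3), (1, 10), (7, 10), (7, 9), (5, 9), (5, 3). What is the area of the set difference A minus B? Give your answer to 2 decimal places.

25.00

|A| = 49, |A∩B| = 24.
|A ∖ B| = |A| − |A∩B| = 49 − 24 = 25.00.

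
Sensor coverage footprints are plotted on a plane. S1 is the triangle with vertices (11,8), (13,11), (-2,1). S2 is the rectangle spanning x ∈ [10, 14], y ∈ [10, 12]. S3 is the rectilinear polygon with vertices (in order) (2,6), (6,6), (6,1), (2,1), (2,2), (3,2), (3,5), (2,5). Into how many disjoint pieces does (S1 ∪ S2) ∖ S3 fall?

2

(S1 ∪ S2) ∖ S3 splits into 2 disjoint pieces (area 16.0641, area 1.6026).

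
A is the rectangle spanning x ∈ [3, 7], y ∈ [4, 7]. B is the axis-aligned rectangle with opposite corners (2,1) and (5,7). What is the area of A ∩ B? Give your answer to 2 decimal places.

6.00

|A∩B|: x∈[3,5], y∈[4,7] → 2·3 = 6.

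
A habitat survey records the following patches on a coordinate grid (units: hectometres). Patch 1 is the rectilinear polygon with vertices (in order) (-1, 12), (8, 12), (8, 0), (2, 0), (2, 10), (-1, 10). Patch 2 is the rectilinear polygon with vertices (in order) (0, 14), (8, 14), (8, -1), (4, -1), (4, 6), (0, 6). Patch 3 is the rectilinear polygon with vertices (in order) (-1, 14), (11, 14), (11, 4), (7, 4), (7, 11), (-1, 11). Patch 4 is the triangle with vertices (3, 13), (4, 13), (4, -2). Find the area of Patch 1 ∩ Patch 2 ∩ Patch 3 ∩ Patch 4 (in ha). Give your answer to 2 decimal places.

The intersection is the polygon with vertices (3.133,11), (3.067,12), (4,12), (4,11).
By the shoelace formula its area is 0.90.

0.90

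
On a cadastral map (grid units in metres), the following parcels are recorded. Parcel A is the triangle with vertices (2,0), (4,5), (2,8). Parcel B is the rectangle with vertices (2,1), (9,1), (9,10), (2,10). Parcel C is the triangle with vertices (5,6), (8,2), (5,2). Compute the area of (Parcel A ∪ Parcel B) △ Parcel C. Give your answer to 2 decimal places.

57.20

|Parcel A ∪ Parcel B| = 63.2.
|(Parcel A ∪ Parcel B) ∩ Parcel C| = 6.
|(Parcel A ∪ Parcel B) △ Parcel C| = 63.2 + 6 − 12 = 57.20.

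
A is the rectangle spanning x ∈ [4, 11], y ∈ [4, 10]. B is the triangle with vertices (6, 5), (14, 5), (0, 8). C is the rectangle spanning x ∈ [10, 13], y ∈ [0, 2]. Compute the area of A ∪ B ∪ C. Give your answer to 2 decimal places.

51.25

By inclusion–exclusion:
Individual areas: |A| = 42, |B| = 12, |C| = 6.
|A∩B| = 8.75.
|A∩C| = 0 (no overlap).
|B∩C| = 0.
|A∩B∩C| = 0.
|A ∪ B ∪ C| = 60 − 8.75 + 0 = 51.25.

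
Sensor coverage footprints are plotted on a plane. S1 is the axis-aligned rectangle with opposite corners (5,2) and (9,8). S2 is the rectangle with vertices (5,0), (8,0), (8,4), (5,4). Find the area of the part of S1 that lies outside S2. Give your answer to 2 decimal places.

18.00

|S1∩S2|: x∈[5,8], y∈[2,4] → 3·2 = 6.
|S1| = 24.
|S1 ∖ S2| = |S1| − |S1∩S2| = 24 − 6 = 18.00.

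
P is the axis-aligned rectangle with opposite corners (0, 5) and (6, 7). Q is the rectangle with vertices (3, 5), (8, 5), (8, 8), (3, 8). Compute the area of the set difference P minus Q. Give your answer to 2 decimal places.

|P∩Q|: x∈[3,6], y∈[5,7] → 3·2 = 6.
|P| = 12.
|P ∖ Q| = |P| − |P∩Q| = 12 − 6 = 6.00.

6.00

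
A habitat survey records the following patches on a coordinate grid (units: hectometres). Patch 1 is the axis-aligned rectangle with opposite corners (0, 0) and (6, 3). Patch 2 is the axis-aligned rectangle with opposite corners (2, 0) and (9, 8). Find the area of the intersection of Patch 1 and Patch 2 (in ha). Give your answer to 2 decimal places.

|Patch 1∩Patch 2|: x∈[2,6], y∈[0,3] → 4·3 = 12.

12.00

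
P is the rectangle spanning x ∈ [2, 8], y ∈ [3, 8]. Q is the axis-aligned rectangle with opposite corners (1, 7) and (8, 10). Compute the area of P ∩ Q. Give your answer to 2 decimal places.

|P∩Q|: x∈[2,8], y∈[7,8] → 6·1 = 6.

6.00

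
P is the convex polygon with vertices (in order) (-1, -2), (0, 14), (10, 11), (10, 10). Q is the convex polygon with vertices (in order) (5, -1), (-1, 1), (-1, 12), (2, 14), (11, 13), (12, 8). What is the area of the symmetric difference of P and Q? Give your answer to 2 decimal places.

67.22

|P| = 87, |Q| = 146.5, |P∩Q| = 83.1384.
|P △ Q| = |P| + |Q| − 2·|P∩Q| = 87 + 146.5 − 166.2768 = 67.22.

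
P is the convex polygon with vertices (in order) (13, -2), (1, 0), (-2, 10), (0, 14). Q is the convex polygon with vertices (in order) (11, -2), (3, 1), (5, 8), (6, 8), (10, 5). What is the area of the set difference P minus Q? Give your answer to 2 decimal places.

61.86

|P| = 99, |P∩Q| = 37.1369.
|P ∖ Q| = |P| − |P∩Q| = 99 − 37.1369 = 61.86.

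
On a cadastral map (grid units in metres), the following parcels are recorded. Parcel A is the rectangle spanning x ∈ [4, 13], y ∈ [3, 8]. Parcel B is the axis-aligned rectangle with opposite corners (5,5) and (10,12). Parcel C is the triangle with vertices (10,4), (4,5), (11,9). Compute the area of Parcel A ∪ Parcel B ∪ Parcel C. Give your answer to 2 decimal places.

65.61

By inclusion–exclusion:
Individual areas: |Parcel A| = 45, |Parcel B| = 35, |Parcel C| = 15.5.
|Parcel A∩Parcel B|: x∈[5,10], y∈[5,8] → 5·3 = 15.
|Parcel A∩Parcel C| = 14.725.
|Parcel B∩Parcel C| = 10.
|Parcel A∩Parcel B∩Parcel C| = 9.8393.
|Parcel A ∪ Parcel B ∪ Parcel C| = 95.5 − 39.725 + 9.8393 = 65.61.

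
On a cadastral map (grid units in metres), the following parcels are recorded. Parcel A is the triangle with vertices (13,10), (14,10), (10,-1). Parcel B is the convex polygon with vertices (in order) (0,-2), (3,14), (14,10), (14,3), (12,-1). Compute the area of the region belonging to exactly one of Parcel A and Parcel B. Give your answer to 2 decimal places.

|Parcel A| = 5.5, |Parcel B| = 166, |Parcel A∩Parcel B| = 5.5.
|Parcel A △ Parcel B| = |Parcel A| + |Parcel B| − 2·|Parcel A∩Parcel B| = 5.5 + 166 − 11 = 160.50.

160.50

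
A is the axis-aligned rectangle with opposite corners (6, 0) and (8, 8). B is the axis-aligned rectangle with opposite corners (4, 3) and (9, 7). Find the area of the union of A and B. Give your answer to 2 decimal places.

By inclusion–exclusion:
Individual areas: |A| = 16, |B| = 20.
|A∩B|: x∈[6,8], y∈[3,7] → 2·4 = 8.
|A ∪ B| = 36 − 8 = 28.00.

28.00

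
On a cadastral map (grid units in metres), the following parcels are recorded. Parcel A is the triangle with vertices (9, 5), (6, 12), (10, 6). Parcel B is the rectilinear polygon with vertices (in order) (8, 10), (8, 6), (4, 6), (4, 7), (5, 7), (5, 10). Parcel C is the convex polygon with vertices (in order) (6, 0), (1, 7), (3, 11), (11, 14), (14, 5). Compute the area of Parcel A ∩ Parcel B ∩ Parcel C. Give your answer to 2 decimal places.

1.19

The intersection is the polygon with vertices (7.333,10), (8,9), (8,7.333), (6.857,10).
By the shoelace formula its area is 1.19.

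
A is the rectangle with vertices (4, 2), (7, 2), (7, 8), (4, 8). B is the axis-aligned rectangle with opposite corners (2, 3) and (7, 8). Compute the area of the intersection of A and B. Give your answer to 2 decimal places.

|A∩B|: x∈[4,7], y∈[3,8] → 3·5 = 15.

15.00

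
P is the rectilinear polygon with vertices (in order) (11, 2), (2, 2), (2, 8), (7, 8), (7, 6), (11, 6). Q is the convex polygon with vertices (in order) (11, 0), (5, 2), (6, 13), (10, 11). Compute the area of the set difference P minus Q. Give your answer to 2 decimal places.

|P| = 46, |P∩Q| = 24.9091.
|P ∖ Q| = |P| − |P∩Q| = 46 − 24.9091 = 21.09.

21.09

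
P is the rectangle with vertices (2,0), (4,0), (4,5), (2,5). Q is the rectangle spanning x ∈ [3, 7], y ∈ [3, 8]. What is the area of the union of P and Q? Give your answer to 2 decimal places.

By inclusion–exclusion:
Individual areas: |P| = 10, |Q| = 20.
|P∩Q|: x∈[3,4], y∈[3,5] → 1·2 = 2.
|P ∪ Q| = 30 − 2 = 28.00.

28.00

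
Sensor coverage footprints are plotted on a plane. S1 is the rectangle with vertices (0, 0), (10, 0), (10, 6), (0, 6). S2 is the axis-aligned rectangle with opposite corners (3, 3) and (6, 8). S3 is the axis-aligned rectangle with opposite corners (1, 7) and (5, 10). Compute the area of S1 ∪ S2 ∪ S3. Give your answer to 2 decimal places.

By inclusion–exclusion:
Individual areas: |S1| = 60, |S2| = 15, |S3| = 12.
|S1∩S2|: x∈[3,6], y∈[3,6] → 3·3 = 9.
|S1∩S3| = 0 (no overlap).
|S2∩S3|: x∈[3,5], y∈[7,8] → 2·1 = 2.
|S1∩S2∩S3| = 0.
|S1 ∪ S2 ∪ S3| = 87 − 11 + 0 = 76.00.

76.00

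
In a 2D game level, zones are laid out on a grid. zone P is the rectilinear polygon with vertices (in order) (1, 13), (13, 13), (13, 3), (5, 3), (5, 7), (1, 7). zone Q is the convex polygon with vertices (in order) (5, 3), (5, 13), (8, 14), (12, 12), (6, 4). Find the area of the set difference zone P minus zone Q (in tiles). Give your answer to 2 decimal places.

|zone P| = 104, |zone P∩zone Q| = 38.5.
|zone P ∖ zone Q| = |zone P| − |zone P∩zone Q| = 104 − 38.5 = 65.50.

65.50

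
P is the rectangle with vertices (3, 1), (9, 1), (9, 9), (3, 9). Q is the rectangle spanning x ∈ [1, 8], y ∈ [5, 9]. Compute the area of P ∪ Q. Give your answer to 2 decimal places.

By inclusion–exclusion:
Individual areas: |P| = 48, |Q| = 28.
|P∩Q|: x∈[3,8], y∈[5,9] → 5·4 = 20.
|P ∪ Q| = 76 − 20 = 56.00.

56.00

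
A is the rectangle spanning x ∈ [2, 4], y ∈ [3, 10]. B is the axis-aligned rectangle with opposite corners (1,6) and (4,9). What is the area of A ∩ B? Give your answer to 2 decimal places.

|A∩B|: x∈[2,4], y∈[6,9] → 2·3 = 6.

6.00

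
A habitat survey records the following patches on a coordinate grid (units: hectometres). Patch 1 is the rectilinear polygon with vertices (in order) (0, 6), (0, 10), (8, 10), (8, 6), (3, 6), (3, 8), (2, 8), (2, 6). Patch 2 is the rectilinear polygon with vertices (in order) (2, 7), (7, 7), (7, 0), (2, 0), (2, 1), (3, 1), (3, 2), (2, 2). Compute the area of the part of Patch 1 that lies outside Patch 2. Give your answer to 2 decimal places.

|Patch 1| = 30, |Patch 1∩Patch 2| = 4.
|Patch 1 ∖ Patch 2| = |Patch 1| − |Patch 1∩Patch 2| = 30 − 4 = 26.00.

26.00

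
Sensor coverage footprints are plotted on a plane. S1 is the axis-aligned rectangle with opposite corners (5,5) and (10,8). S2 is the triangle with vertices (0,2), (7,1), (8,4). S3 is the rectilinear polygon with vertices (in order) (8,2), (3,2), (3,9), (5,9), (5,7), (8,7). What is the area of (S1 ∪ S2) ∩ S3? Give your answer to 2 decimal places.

12.21

|S1 ∪ S2| = 26.
|(S1 ∪ S2) ∩ S3| = 12.21.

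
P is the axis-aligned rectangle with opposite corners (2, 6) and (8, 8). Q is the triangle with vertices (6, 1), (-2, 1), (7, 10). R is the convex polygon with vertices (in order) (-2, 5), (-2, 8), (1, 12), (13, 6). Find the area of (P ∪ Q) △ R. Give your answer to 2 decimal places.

|P ∪ Q| = 42.6667.
|(P ∪ Q) ∩ R| = 15.6738.
|(P ∪ Q) △ R| = 42.6667 + 55.5 − 31.3476 = 66.82.

66.82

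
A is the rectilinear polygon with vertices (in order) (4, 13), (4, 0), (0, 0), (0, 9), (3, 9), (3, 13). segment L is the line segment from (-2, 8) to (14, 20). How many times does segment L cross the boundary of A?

The segment meets the boundary at (4,12.5), (3,11.75).

2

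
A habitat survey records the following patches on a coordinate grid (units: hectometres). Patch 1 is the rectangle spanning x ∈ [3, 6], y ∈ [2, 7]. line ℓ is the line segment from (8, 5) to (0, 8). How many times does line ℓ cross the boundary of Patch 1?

The segment meets the boundary at (3,6.875), (6,5.75).

2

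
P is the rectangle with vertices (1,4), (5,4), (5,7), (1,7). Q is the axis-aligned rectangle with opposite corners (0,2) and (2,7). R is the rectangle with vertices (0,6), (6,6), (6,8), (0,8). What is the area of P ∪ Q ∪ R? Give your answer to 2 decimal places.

26.00

By inclusion–exclusion:
Individual areas: |P| = 12, |Q| = 10, |R| = 12.
|P∩Q|: x∈[1,2], y∈[4,7] → 1·3 = 3.
|P∩R|: x∈[1,5], y∈[6,7] → 4·1 = 4.
|Q∩R|: x∈[0,2], y∈[6,7] → 2·1 = 2.
|P∩Q∩R| = 1.
|P ∪ Q ∪ R| = 34 − 9 + 1 = 26.00.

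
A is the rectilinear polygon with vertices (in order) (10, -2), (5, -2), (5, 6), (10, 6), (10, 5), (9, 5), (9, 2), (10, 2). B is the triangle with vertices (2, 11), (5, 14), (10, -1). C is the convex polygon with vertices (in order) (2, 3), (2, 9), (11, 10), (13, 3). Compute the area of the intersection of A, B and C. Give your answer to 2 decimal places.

5.50

The intersection is the polygon with vertices (8.667,3), (7.333,3), (5.333,6), (7.667,6).
By the shoelace formula its area is 5.50.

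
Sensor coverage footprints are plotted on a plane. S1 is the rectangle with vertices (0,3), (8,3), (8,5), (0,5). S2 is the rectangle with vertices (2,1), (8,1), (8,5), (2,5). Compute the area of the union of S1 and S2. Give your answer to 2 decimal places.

28.00

By inclusion–exclusion:
Individual areas: |S1| = 16, |S2| = 24.
|S1∩S2|: x∈[2,8], y∈[3,5] → 6·2 = 12.
|S1 ∪ S2| = 40 − 12 = 28.00.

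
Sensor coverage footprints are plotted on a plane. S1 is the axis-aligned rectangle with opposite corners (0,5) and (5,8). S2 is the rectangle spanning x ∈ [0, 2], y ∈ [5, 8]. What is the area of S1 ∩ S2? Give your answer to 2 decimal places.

6.00

|S1∩S2|: x∈[0,2], y∈[5,8] → 2·3 = 6.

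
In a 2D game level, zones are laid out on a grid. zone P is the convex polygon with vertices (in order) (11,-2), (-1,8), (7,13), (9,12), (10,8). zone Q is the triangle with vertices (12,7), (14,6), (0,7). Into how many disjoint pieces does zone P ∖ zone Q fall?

2

zone P ∖ zone Q splits into 2 disjoint pieces (area 40.8821, area 41.45).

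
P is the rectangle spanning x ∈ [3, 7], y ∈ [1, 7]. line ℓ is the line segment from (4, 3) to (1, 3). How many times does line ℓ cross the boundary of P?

The segment meets the boundary at (3,3).

1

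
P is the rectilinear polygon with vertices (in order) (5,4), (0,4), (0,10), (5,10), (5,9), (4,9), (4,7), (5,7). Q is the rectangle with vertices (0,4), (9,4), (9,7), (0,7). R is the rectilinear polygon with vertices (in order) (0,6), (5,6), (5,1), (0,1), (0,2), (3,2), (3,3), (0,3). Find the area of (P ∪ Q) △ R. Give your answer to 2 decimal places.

42.00

|P ∪ Q| = 40.
|(P ∪ Q) ∩ R| = 10.
|(P ∪ Q) △ R| = 40 + 22 − 20 = 42.00.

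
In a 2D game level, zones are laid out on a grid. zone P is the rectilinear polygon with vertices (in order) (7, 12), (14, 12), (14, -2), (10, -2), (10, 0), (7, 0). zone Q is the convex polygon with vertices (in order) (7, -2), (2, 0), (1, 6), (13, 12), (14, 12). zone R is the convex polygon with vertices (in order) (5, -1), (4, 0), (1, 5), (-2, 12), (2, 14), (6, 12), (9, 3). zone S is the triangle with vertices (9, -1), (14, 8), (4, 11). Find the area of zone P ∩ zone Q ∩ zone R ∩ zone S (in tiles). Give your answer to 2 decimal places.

6.85

The intersection is the polygon with vertices (9,3), (7.824,1.823), (7,3.8), (7,9).
By the shoelace formula its area is 6.85.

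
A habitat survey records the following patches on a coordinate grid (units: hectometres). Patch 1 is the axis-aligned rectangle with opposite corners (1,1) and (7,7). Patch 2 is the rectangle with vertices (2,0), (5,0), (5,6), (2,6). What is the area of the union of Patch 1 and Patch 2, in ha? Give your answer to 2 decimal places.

By inclusion–exclusion:
Individual areas: |Patch 1| = 36, |Patch 2| = 18.
|Patch 1∩Patch 2|: x∈[2,5], y∈[1,6] → 3·5 = 15.
|Patch 1 ∪ Patch 2| = 54 − 15 = 39.00.

39.00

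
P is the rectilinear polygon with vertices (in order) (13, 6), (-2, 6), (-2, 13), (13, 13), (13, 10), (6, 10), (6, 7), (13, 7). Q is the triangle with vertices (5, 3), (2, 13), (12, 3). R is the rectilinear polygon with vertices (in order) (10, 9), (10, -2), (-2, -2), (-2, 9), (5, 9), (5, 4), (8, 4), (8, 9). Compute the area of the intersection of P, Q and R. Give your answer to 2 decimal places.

4.55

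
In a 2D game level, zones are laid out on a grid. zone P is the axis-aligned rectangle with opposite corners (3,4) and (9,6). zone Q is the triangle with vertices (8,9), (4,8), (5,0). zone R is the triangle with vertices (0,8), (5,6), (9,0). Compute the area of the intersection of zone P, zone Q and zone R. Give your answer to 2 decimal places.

2.58

The intersection is the polygon with vertices (4.5,4), (4.25,6), (5,6), (6.333,4).
By the shoelace formula its area is 2.58.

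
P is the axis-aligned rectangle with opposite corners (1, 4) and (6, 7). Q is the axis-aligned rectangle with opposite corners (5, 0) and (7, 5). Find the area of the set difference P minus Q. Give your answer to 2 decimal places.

14.00

|P∩Q|: x∈[5,6], y∈[4,5] → 1·1 = 1.
|P| = 15.
|P ∖ Q| = |P| − |P∩Q| = 15 − 1 = 14.00.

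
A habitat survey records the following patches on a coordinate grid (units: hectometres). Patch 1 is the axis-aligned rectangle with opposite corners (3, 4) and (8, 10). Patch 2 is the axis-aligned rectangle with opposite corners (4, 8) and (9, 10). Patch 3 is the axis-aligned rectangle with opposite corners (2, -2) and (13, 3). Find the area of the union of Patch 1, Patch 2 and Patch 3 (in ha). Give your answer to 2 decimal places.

87.00

By inclusion–exclusion:
Individual areas: |Patch 1| = 30, |Patch 2| = 10, |Patch 3| = 55.
|Patch 1∩Patch 2|: x∈[4,8], y∈[8,10] → 4·2 = 8.
|Patch 1∩Patch 3| = 0 (no overlap).
|Patch 2∩Patch 3| = 0 (no overlap).
|Patch 1∩Patch 2∩Patch 3| = 0.
|Patch 1 ∪ Patch 2 ∪ Patch 3| = 95 − 8 + 0 = 87.00.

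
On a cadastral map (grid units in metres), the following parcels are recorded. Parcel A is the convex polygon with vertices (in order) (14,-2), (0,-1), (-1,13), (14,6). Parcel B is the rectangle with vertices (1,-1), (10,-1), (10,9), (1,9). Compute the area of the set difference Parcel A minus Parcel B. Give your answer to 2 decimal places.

|Parcel A| = 157.5, |Parcel A∩Parcel B| = 88.6238.
|Parcel A ∖ Parcel B| = |Parcel A| − |Parcel A∩Parcel B| = 157.5 − 88.6238 = 68.88.

68.88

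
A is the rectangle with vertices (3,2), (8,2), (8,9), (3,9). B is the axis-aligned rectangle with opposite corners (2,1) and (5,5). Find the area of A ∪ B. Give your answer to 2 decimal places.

41.00

By inclusion–exclusion:
Individual areas: |A| = 35, |B| = 12.
|A∩B|: x∈[3,5], y∈[2,5] → 2·3 = 6.
|A ∪ B| = 47 − 6 = 41.00.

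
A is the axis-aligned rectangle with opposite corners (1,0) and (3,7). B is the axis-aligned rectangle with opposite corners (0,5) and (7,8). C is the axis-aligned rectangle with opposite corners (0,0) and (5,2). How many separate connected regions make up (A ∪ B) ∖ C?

1

(A ∪ B) ∖ C is a single connected region.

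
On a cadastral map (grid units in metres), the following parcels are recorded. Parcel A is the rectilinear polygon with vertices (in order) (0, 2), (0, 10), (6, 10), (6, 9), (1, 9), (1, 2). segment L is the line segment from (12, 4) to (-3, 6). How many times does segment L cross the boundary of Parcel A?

The segment meets the boundary at (0,5.6), (1,5.467).

2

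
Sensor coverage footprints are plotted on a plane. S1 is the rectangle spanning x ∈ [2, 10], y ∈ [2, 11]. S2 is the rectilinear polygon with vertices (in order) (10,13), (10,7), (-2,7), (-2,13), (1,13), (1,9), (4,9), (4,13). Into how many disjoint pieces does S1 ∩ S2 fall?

S1 ∩ S2 is a single connected region.

1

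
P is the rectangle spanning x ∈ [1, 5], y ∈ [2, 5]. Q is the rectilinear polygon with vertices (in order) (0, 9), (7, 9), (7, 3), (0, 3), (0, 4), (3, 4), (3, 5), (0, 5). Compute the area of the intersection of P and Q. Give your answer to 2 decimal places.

6.00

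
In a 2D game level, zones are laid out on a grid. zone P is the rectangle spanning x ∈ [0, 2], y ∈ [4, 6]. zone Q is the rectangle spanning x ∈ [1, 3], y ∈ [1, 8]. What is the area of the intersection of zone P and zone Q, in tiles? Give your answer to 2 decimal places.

2.00

|zone P∩zone Q|: x∈[1,2], y∈[4,6] → 1·2 = 2.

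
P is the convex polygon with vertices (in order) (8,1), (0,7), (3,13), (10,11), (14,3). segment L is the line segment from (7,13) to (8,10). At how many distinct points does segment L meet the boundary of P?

1

The segment meets the boundary at (7.421,11.737).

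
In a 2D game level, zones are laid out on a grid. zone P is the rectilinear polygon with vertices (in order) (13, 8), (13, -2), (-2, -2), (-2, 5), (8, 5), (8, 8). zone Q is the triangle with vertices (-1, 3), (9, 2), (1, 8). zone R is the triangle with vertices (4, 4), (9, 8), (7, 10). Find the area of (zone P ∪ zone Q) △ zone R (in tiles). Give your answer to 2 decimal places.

|zone P ∪ zone Q| = 127.8.
|(zone P ∪ zone Q) ∩ zone R| = 0.8432.
|(zone P ∪ zone Q) △ zone R| = 127.8 + 9 − 1.6864 = 135.11.

135.11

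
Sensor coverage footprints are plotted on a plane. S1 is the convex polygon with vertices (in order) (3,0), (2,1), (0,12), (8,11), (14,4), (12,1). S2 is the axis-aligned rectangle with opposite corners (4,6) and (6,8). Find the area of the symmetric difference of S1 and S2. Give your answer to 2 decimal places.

|S1| = 114, |S2| = 4, |S1∩S2| = 4.
|S1 △ S2| = |S1| + |S2| − 2·|S1∩S2| = 114 + 4 − 8 = 110.00.

110.00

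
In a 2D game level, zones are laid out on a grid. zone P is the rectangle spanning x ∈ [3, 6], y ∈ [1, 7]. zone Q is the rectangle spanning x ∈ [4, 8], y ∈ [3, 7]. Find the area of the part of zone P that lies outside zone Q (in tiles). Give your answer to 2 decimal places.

|zone P∩zone Q|: x∈[4,6], y∈[3,7] → 2·4 = 8.
|zone P| = 18.
|zone P ∖ zone Q| = |zone P| − |zone P∩zone Q| = 18 − 8 = 10.00.

10.00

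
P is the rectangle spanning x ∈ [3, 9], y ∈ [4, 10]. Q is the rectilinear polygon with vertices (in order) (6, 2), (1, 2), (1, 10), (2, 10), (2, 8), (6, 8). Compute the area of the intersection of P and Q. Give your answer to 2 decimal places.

The intersection is the polygon with vertices (3,4), (3,8), (6,8), (6,4).
By the shoelace formula its area is 12.00.

12.00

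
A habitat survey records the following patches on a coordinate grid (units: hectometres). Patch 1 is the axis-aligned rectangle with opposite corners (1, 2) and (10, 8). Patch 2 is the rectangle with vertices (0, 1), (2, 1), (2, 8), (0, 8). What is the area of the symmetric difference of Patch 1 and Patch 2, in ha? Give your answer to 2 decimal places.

56.00

|Patch 1∩Patch 2|: x∈[1,2], y∈[2,8] → 1·6 = 6.
|Patch 1 △ Patch 2| = |Patch 1| + |Patch 2| − 2·|Patch 1∩Patch 2| = 54 + 14 − 12 = 56.00.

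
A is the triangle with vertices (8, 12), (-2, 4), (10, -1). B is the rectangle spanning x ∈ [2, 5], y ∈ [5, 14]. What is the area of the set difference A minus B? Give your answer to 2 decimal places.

|A| = 73, |A∩B| = 10.2.
|A ∖ B| = |A| − |A∩B| = 73 − 10.2 = 62.80.

62.80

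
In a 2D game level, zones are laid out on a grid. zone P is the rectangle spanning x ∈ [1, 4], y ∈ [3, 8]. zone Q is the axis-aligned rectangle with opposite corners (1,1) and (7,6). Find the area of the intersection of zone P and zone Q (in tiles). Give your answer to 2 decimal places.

9.00

|zone P∩zone Q|: x∈[1,4], y∈[3,6] → 3·3 = 9.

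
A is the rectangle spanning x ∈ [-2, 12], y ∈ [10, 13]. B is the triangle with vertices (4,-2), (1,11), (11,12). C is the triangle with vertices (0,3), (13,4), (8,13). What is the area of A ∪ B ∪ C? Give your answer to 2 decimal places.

By inclusion–exclusion:
Individual areas: |A| = 42, |B| = 66.5, |C| = 61.
|A∩B| = 13.8846.
|A∩C| = 6.1.
|B∩C| = 37.7046.
|A∩B∩C| = 4.9205.
|A ∪ B ∪ C| = 169.5 − 57.6892 + 4.9205 = 116.73.

116.73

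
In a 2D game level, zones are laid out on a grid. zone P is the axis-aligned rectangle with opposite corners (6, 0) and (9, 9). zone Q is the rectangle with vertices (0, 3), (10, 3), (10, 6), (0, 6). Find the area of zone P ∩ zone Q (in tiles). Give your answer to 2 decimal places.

|zone P∩zone Q|: x∈[6,9], y∈[3,6] → 3·3 = 9.

9.00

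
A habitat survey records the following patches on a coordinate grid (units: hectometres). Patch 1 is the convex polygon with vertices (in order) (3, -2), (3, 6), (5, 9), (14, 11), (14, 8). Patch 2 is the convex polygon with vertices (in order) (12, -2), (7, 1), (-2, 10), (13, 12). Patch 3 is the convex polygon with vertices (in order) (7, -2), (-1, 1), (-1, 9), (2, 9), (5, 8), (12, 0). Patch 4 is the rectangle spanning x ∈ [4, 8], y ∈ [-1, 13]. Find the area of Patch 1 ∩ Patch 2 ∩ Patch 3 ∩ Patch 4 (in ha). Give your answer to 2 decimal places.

17.14

The intersection is the polygon with vertices (5,8), (8,4.571), (8,2.546), (6.667,1.333), (4,4), (4,7.5), (4.455,8.182).
By the shoelace formula its area is 17.14.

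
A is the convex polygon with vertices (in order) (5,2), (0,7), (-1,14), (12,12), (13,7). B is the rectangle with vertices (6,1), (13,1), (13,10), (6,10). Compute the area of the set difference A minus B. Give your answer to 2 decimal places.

74.09

|A| = 109.5, |A∩B| = 35.4125.
|A ∖ B| = |A| − |A∩B| = 109.5 − 35.4125 = 74.09.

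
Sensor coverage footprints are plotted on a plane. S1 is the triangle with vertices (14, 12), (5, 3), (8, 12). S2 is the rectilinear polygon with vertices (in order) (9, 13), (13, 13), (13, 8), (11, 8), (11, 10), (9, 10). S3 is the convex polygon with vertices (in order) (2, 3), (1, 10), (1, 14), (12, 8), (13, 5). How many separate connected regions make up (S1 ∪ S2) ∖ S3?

(S1 ∪ S2) ∖ S3 splits into 2 disjoint pieces (area 20.5357, area 0.129).

2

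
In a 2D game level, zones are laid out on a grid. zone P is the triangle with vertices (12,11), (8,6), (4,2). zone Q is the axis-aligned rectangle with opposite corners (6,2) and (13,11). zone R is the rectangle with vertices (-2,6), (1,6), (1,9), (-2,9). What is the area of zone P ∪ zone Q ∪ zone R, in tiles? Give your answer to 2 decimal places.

72.25

By inclusion–exclusion:
Individual areas: |zone P| = 2, |zone Q| = 63, |zone R| = 9.
|zone P∩zone Q| = 1.75.
|zone P∩zone R| = 0.
|zone Q∩zone R| = 0 (no overlap).
|zone P∩zone Q∩zone R| = 0.
|zone P ∪ zone Q ∪ zone R| = 74 − 1.75 + 0 = 72.25.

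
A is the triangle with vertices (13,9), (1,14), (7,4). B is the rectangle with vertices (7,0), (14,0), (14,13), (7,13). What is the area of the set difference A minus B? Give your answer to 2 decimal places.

22.50

|A| = 45, |A∩B| = 22.5.
|A ∖ B| = |A| − |A∩B| = 45 − 22.5 = 22.50.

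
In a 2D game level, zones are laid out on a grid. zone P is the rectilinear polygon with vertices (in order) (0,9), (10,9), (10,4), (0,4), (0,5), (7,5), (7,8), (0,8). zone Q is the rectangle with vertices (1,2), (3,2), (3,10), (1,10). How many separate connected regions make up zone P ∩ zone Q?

2

zone P ∩ zone Q splits into 2 disjoint pieces (area 2, area 2).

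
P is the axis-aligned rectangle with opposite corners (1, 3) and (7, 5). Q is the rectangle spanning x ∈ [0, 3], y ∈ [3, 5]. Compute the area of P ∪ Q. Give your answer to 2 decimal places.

By inclusion–exclusion:
Individual areas: |P| = 12, |Q| = 6.
|P∩Q|: x∈[1,3], y∈[3,5] → 2·2 = 4.
|P ∪ Q| = 18 − 4 = 14.00.

14.00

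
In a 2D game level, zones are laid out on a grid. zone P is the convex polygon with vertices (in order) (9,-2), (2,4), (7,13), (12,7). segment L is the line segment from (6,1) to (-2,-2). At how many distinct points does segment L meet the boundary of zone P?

The segment meets the boundary at (5.652,0.87).

1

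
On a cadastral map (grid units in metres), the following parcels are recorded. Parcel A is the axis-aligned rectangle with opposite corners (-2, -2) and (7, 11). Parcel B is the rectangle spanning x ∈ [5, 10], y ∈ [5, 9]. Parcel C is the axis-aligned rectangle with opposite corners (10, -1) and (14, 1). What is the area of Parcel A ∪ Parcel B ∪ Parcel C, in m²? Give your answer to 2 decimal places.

By inclusion–exclusion:
Individual areas: |Parcel A| = 117, |Parcel B| = 20, |Parcel C| = 8.
|Parcel A∩Parcel B|: x∈[5,7], y∈[5,9] → 2·4 = 8.
|Parcel A∩Parcel C| = 0 (no overlap).
|Parcel B∩Parcel C| = 0 (no overlap).
|Parcel A∩Parcel B∩Parcel C| = 0.
|Parcel A ∪ Parcel B ∪ Parcel C| = 145 − 8 + 0 = 137.00.

137.00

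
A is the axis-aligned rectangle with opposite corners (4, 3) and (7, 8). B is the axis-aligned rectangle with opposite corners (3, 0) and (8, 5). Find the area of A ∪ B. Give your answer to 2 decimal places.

By inclusion–exclusion:
Individual areas: |A| = 15, |B| = 25.
|A∩B|: x∈[4,7], y∈[3,5] → 3·2 = 6.
|A ∪ B| = 40 − 6 = 34.00.

34.00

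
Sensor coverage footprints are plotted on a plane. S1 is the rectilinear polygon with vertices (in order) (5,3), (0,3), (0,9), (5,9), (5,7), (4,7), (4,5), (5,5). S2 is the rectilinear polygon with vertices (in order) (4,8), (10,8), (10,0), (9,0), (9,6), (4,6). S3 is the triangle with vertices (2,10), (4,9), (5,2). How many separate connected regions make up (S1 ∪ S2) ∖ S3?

(S1 ∪ S2) ∖ S3 splits into 3 disjoint pieces (area 21, area 18.3571, area 0.5714).

3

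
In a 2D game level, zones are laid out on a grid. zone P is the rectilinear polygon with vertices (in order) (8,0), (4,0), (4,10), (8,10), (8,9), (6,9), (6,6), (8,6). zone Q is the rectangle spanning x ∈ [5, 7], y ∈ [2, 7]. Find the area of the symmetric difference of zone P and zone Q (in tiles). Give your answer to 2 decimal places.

|zone P| = 34, |zone Q| = 10, |zone P∩zone Q| = 9.
|zone P △ zone Q| = |zone P| + |zone Q| − 2·|zone P∩zone Q| = 34 + 10 − 18 = 26.00.

26.00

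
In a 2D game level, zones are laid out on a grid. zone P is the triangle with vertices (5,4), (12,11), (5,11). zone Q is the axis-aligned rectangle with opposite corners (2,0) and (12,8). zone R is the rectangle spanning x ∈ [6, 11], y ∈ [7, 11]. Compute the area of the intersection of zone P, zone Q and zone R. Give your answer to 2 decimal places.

The intersection is the polygon with vertices (9,8), (8,7), (6,7), (6,8).
By the shoelace formula its area is 2.50.

2.50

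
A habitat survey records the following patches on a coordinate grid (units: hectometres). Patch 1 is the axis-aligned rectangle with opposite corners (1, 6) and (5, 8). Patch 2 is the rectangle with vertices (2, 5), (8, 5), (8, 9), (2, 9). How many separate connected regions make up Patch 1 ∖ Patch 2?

1

Patch 1 ∖ Patch 2 is a single connected region.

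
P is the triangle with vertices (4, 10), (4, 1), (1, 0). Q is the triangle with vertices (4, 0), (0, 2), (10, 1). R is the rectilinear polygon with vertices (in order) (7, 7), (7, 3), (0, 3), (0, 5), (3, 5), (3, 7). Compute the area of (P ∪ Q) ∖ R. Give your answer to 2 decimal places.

|P ∪ Q| = 19.3322.
|(P ∪ Q) ∩ R| = 5.5833.
|(P ∪ Q) ∖ R| = 19.3322 − 5.5833 = 13.75.

13.75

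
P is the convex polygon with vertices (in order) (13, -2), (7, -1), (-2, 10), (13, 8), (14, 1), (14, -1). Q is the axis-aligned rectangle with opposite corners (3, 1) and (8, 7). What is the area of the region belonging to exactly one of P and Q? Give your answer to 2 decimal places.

86.33

|P| = 109.5, |Q| = 30, |P∩Q| = 26.5859.
|P △ Q| = |P| + |Q| − 2·|P∩Q| = 109.5 + 30 − 53.1717 = 86.33.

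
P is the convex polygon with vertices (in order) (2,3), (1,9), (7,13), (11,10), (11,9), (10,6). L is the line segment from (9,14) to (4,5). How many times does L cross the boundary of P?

1

The segment meets the boundary at (8.02,12.235).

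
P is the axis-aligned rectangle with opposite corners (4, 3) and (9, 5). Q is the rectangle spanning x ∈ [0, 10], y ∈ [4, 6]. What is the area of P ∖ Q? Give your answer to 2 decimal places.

5.00

|P∩Q|: x∈[4,9], y∈[4,5] → 5·1 = 5.
|P| = 10.
|P ∖ Q| = |P| − |P∩Q| = 10 − 5 = 5.00.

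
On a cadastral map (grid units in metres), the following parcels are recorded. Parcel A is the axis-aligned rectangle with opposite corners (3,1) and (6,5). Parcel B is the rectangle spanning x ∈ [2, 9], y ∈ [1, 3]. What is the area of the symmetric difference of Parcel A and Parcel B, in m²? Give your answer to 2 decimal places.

14.00

|Parcel A∩Parcel B|: x∈[3,6], y∈[1,3] → 3·2 = 6.
|Parcel A △ Parcel B| = |Parcel A| + |Parcel B| − 2·|Parcel A∩Parcel B| = 12 + 14 − 12 = 14.00.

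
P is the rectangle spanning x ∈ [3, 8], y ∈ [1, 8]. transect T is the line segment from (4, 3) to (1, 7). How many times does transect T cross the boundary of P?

1

The segment meets the boundary at (3,4.333).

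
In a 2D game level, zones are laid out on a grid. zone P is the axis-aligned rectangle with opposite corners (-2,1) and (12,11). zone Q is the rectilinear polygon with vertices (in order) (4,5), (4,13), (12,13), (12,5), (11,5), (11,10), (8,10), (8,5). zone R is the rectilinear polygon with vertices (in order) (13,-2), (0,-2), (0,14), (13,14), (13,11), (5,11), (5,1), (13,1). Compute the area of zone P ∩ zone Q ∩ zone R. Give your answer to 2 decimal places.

6.00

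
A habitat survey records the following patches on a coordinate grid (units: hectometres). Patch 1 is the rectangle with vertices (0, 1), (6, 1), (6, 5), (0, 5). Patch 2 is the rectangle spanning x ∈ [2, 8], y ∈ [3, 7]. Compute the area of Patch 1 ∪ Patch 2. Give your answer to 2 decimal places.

40.00

By inclusion–exclusion:
Individual areas: |Patch 1| = 24, |Patch 2| = 24.
|Patch 1∩Patch 2|: x∈[2,6], y∈[3,5] → 4·2 = 8.
|Patch 1 ∪ Patch 2| = 48 − 8 = 40.00.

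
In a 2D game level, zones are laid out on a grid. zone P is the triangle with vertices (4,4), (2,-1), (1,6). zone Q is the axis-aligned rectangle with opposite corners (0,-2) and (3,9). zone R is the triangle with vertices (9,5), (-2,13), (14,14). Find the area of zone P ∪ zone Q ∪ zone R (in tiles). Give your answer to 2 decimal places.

By inclusion–exclusion:
Individual areas: |zone P| = 9.5, |zone Q| = 33, |zone R| = 69.5.
|zone P∩zone Q| = 7.9167.
|zone P∩zone R| = 0.
|zone Q∩zone R| = 0.
|zone P∩zone Q∩zone R| = 0.
|zone P ∪ zone Q ∪ zone R| = 112 − 7.9167 + 0 = 104.08.

104.08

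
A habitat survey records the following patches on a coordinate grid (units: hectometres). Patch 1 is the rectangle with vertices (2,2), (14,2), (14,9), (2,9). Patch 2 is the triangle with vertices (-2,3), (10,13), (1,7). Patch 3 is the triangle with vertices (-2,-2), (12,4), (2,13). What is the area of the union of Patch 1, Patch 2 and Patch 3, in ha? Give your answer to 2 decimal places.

By inclusion–exclusion:
Individual areas: |Patch 1| = 84, |Patch 2| = 9, |Patch 3| = 93.
|Patch 1∩Patch 2| = 2.9333.
|Patch 1∩Patch 3| = 51.4444.
|Patch 2∩Patch 3| = 6.5225.
|Patch 1∩Patch 2∩Patch 3| = 2.9333.
|Patch 1 ∪ Patch 2 ∪ Patch 3| = 186 − 60.9002 + 2.9333 = 128.03.

128.03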